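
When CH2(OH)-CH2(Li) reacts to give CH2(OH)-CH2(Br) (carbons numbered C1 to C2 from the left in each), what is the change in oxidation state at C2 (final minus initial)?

+2

Before: C2 has 1 bond to C, 2 bonds to H, 1 bond to Li → oxidation state -3.
After: C2 has 1 bond to C, 2 bonds to H, 1 bond to Br → oxidation state -1.
Δ = -1 − (-3) = +2, so this is an oxidation at C2.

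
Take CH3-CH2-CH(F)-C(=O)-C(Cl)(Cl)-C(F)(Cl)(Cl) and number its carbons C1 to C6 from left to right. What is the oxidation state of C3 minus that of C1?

+3

C3: 2C, 1H, 1F → 0 − 1 + 1 = 0
C1: 1C, 3H → 0 − 3 = -3
Difference: 0 − (-3) = +3.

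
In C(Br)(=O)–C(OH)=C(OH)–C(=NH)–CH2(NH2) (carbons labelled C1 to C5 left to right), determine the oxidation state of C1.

Each bond to a more electronegative atom (O, N, halogen) counts +1, each bond to a less electronegative atom (H, metal, B, Si) counts −1, and each C–C bond counts 0.
C1 has one bond to C (0), one bond to Br (+1), a double bond to O (2×+1 = +2).
Oxidation state = 0 + 1 + 2 = +3.

+3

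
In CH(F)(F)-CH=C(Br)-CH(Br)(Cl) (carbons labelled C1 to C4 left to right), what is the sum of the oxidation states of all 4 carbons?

+2

Each bond to a more electronegative atom (O, N, halogen) counts +1, each bond to a less electronegative atom (H, metal, B, Si) counts −1, and each C–C bond counts 0. Tallying each carbon:
C1: 1C, 1H, 2F → 0 − 1 + 2 = +1
C2: 3C, 1H → 0 − 1 = -1
C3: 3C, 1Br → 0 + 1 = +1
C4: 1C, 1H, 1Cl, 1Br → 0 − 1 + 1 + 1 = +1
Sum = +1 − 1 + 1 + 1 = +2.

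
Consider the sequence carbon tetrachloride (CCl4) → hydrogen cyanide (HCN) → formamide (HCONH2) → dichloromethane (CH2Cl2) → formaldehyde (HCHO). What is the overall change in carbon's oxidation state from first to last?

-4

Carbon oxidation states along the series — carbon tetrachloride: +4, hydrogen cyanide: +2, formamide: +2, dichloromethane: 0, formaldehyde: 0.
Net change = 0 − (+4) = -4.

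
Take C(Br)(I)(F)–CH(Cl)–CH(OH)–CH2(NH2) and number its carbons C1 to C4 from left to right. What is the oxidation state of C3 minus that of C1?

-3

C3: 2C, 1H, 1O → 0 − 1 + 1 = 0
C1: 1C, 1F, 1Br, 1I → 0 + 1 + 1 + 1 = +3
Difference: 0 − (+3) = -3.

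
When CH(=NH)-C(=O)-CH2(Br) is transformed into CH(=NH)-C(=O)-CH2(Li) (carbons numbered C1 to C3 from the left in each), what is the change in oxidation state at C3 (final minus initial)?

-2

Before: C3 has 1 bond to C, 2 bonds to H, 1 bond to Br → oxidation state -1.
After: C3 has 1 bond to C, 2 bonds to H, 1 bond to Li → oxidation state -3.
Δ = -3 − (-1) = -2, so this is a reduction at C3.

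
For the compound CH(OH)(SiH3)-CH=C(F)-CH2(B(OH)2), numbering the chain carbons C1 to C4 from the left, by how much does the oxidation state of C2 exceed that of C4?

C2: 3C, 1H → 0 − 1 = -1
C4: 1C, 2H, 1B → 0 − 2 − 1 = -3
Difference: -1 − (-3) = +2.

+2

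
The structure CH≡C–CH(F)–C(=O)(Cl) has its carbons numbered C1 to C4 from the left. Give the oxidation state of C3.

0

C3 has one bond to C (0), one bond to C (0), one bond to F (+1), one bond to H (-1).
Oxidation state = 0 + 0 + 1 − 1 = 0.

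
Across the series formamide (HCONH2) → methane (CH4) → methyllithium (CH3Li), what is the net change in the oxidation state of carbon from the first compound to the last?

Carbon oxidation states along the series — formamide: +2, methane: -4, methyllithium: -4.
Net change = -4 − (+2) = -6.

-6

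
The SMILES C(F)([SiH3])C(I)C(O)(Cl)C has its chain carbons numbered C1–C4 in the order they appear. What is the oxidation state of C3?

C3 has one bond to C (0), one bond to C (0), one bond to O (+1), one bond to Cl (+1).
Oxidation state = 0 + 0 + 1 + 1 = +2.

+2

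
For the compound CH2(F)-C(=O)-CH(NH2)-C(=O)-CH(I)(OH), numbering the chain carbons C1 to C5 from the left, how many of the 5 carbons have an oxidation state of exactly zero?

1

Tallying each carbon's bonds:
C1: 1C, 2H, 1F → 0 − 2 + 1 = -1
C2: 2C, 2O → 0 + 2 = +2
C3: 2C, 1H, 1N → 0 − 1 + 1 = 0
C4: 2C, 2O → 0 + 2 = +2
C5: 1C, 1H, 1O, 1I → 0 − 1 + 1 + 1 = +1
1 carbon (C3) meets the condition.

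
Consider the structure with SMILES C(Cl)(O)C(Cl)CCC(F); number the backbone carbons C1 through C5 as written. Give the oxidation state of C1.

+1

Each bond to a more electronegative atom (O, N, halogen) counts +1, each bond to a less electronegative atom (H, metal, B, Si) counts −1, and each C–C bond counts 0.
C1 has one bond to C (0), one bond to H (-1), one bond to Cl (+1), one bond to O (+1).
Oxidation state = 0 − 1 + 1 + 1 = +1.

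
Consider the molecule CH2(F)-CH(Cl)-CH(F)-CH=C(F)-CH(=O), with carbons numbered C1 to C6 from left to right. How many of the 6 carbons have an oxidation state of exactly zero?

Each bond to a more electronegative atom (O, N, halogen) counts +1, each bond to a less electronegative atom (H, metal, B, Si) counts −1, and each C–C bond counts 0. Tallying each carbon:
C1: 1C, 2H, 1F → 0 − 2 + 1 = -1
C2: 2C, 1H, 1Cl → 0 − 1 + 1 = 0
C3: 2C, 1H, 1F → 0 − 1 + 1 = 0
C4: 3C, 1H → 0 − 1 = -1
C5: 3C, 1F → 0 + 1 = +1
C6: 1C, 1H, 2O → 0 − 1 + 2 = +1
2 carbons (C2, C3) meet the condition.

2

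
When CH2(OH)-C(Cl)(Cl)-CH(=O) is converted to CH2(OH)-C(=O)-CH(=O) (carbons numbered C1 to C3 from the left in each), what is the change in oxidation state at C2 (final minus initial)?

0

Before: C2 has 2 bonds to C, 2 bonds to Cl → oxidation state +2.
After: C2 has 2 bonds to C, 2 bonds to O → oxidation state +2.
Δ = +2 − (+2) = 0, so no net redox change at C2.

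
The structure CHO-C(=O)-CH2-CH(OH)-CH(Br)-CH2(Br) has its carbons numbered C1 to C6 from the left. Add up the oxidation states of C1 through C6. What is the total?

0

Tallying each carbon's bonds:
C1: 1C, 1H, 2O → 0 − 1 + 2 = +1
C2: 2C, 2O → 0 + 2 = +2
C3: 2C, 2H → 0 − 2 = -2
C4: 2C, 1H, 1O → 0 − 1 + 1 = 0
C5: 2C, 1H, 1Br → 0 − 1 + 1 = 0
C6: 1C, 2H, 1Br → 0 − 2 + 1 = -1
Sum = +1 + 2 − 2 + 0 + 0 − 1 = 0.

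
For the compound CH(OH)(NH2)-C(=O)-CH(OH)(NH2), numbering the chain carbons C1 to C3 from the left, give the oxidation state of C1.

Bonds to more-electronegative neighbours contribute +1 each, bonds to H or metals contribute −1 each, and C–C bonds contribute 0.
C1 has one bond to C (0), one bond to H (-1), one bond to O (+1), one bond to N (+1).
Oxidation state = 0 − 1 + 1 + 1 = +1.

+1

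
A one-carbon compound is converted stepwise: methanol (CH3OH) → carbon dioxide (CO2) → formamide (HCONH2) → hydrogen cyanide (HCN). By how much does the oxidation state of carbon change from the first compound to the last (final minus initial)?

Carbon oxidation states along the series — methanol: -2, carbon dioxide: +4, formamide: +2, hydrogen cyanide: +2.
Net change = +2 − (-2) = +4.

+4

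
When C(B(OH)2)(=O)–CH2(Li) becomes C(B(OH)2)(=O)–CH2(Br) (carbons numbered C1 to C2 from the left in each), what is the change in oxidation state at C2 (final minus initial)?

Before: C2 has 1 bond to C, 2 bonds to H, 1 bond to Li → oxidation state -3.
After: C2 has 1 bond to C, 2 bonds to H, 1 bond to Br → oxidation state -1.
Δ = -1 − (-3) = +2, so this is an oxidation at C2.

+2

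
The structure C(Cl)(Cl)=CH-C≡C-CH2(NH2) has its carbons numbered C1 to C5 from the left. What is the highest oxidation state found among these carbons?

Tallying each carbon's bonds:
C1: 2C, 2Cl → 0 + 2 = +2
C2: 3C, 1H → 0 − 1 = -1
C3: 4C → 0 = 0
C4: 4C → 0 = 0
C5: 1C, 2H, 1N → 0 − 2 + 1 = -1
The highest value is +2.

+2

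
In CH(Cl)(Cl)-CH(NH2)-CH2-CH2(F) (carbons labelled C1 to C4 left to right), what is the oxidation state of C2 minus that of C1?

-1

C2: 2C, 1H, 1N → 0 − 1 + 1 = 0
C1: 1C, 1H, 2Cl → 0 − 1 + 2 = +1
Difference: 0 − (+1) = -1.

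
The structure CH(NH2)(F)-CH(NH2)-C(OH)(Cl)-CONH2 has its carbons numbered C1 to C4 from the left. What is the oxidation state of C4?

+3

Bonds to more-electronegative neighbours contribute +1 each, bonds to H or metals contribute −1 each, and C–C bonds contribute 0.
C4 has one bond to C (0), a double bond to O (2×+1 = +2), one bond to N (+1).
Oxidation state = 0 + 2 + 1 = +3.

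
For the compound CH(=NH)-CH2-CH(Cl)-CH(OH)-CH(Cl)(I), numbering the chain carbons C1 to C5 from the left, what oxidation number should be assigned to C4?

0

Count +1 for every bond to an atom more electronegative than carbon and −1 for every bond to one less electronegative; C–C bonds are 0.
C4 has one bond to C (0), one bond to C (0), one bond to O (+1), one bond to H (-1).
Oxidation state = 0 + 0 + 1 − 1 = 0.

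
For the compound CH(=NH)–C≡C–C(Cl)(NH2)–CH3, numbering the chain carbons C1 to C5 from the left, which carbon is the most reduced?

Assign +1 per bond to O/N/halogen, −1 per bond to H or an electropositive element, and 0 per bond to carbon. Tallying each carbon:
C1: 1C, 1H, 2N → 0 − 1 + 2 = +1
C2: 4C → 0 = 0
C3: 4C → 0 = 0
C4: 2C, 1N, 1Cl → 0 + 1 + 1 = +2
C5: 1C, 3H → 0 − 3 = -3
The most reduced carbon is C5 at -3.

C5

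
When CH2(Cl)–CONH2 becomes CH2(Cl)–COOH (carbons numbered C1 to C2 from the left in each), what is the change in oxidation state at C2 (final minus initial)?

Before: C2 has 1 bond to C, 2 bonds to O, 1 bond to N → oxidation state +3.
After: C2 has 1 bond to C, 3 bonds to O → oxidation state +3.
Δ = +3 − (+3) = 0, so no net redox change at C2.

0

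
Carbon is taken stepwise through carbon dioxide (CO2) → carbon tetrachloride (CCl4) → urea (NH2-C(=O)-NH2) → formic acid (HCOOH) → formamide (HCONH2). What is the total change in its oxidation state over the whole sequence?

-2

Carbon oxidation states along the series — carbon dioxide: +4, carbon tetrachloride: +4, urea: +4, formic acid: +2, formamide: +2.
Net change = +2 − (+4) = -2.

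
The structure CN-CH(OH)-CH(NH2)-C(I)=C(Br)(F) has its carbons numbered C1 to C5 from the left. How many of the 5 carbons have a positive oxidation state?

3

Assign +1 per bond to O/N/halogen, −1 per bond to H or an electropositive element, and 0 per bond to carbon. Tallying each carbon:
C1: 1C, 3N → 0 + 3 = +3
C2: 2C, 1H, 1O → 0 − 1 + 1 = 0
C3: 2C, 1H, 1N → 0 − 1 + 1 = 0
C4: 3C, 1I → 0 + 1 = +1
C5: 2C, 1F, 1Br → 0 + 1 + 1 = +2
3 carbons (C1, C4, C5) meet the condition.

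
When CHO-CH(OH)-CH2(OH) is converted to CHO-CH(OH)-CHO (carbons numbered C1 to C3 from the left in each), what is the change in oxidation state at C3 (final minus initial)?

+2

Before: C3 has 1 bond to C, 2 bonds to H, 1 bond to O → oxidation state -1.
After: C3 has 1 bond to C, 1 bond to H, 2 bonds to O → oxidation state +1.
Δ = +1 − (-1) = +2, so this is an oxidation at C3.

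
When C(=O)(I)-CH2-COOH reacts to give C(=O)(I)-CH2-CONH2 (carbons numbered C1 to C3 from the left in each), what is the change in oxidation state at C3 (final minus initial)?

Before: C3 has 1 bond to C, 3 bonds to O → oxidation state +3.
After: C3 has 1 bond to C, 2 bonds to O, 1 bond to N → oxidation state +3.
Δ = +3 − (+3) = 0, so no net redox change at C3.

0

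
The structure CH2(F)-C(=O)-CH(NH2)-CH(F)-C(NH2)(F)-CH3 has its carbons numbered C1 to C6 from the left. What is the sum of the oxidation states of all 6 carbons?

0

Each bond to a more electronegative atom (O, N, halogen) counts +1, each bond to a less electronegative atom (H, metal, B, Si) counts −1, and each C–C bond counts 0. Tallying each carbon:
C1: 1C, 2H, 1F → 0 − 2 + 1 = -1
C2: 2C, 2O → 0 + 2 = +2
C3: 2C, 1H, 1N → 0 − 1 + 1 = 0
C4: 2C, 1H, 1F → 0 − 1 + 1 = 0
C5: 2C, 1N, 1F → 0 + 1 + 1 = +2
C6: 1C, 3H → 0 − 3 = -3
Sum = -1 + 2 + 0 + 0 + 2 − 3 = 0.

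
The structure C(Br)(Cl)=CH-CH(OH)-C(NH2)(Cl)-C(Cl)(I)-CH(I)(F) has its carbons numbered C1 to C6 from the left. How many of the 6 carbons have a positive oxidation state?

4

Tallying each carbon's bonds:
C1: 2C, 1Cl, 1Br → 0 + 1 + 1 = +2
C2: 3C, 1H → 0 − 1 = -1
C3: 2C, 1H, 1O → 0 − 1 + 1 = 0
C4: 2C, 1N, 1Cl → 0 + 1 + 1 = +2
C5: 2C, 1Cl, 1I → 0 + 1 + 1 = +2
C6: 1C, 1H, 1F, 1I → 0 − 1 + 1 + 1 = +1
4 carbons (C1, C4, C5, C6) meet the condition.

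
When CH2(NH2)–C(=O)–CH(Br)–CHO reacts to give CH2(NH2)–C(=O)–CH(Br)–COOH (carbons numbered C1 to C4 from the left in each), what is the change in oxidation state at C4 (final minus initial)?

Before: C4 has 1 bond to C, 1 bond to H, 2 bonds to O → oxidation state +1.
After: C4 has 1 bond to C, 3 bonds to O → oxidation state +3.
Δ = +3 − (+1) = +2, so this is an oxidation at C4.

+2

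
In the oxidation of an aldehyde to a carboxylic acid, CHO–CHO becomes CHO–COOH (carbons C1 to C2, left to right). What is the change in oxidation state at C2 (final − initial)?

Before: C2 has 1 bond to C, 1 bond to H, 2 bonds to O → oxidation state +1.
After: C2 has 1 bond to C, 3 bonds to O → oxidation state +3.
Δ = +3 − (+1) = +2, so this is an oxidation at C2.

+2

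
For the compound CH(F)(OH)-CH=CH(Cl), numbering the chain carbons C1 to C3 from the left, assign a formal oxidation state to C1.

C1 has one bond to C (0), one bond to F (+1), one bond to H (-1), one bond to O (+1).
Oxidation state = 0 + 1 − 1 + 1 = +1.

+1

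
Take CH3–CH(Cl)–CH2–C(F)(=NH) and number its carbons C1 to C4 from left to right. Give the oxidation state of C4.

+3

Each bond to a more electronegative atom (O, N, halogen) counts +1, each bond to a less electronegative atom (H, metal, B, Si) counts −1, and each C–C bond counts 0.
C4 has one bond to C (0), one bond to F (+1), a double bond to N (2×+1 = +2).
Oxidation state = 0 + 1 + 2 = +3.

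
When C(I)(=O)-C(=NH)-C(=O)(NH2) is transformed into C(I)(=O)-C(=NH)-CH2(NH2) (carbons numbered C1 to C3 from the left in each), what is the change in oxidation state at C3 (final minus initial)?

-4

Before: C3 has 1 bond to C, 2 bonds to O, 1 bond to N → oxidation state +3.
After: C3 has 1 bond to C, 2 bonds to H, 1 bond to N → oxidation state -1.
Δ = -1 − (+3) = -4, so this is a reduction at C3.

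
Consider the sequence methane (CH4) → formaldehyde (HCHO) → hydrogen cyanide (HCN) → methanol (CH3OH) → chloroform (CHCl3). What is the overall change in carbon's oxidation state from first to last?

Carbon oxidation states along the series — methane: -4, formaldehyde: 0, hydrogen cyanide: +2, methanol: -2, chloroform: +2.
Net change = +2 − (-4) = +6.

+6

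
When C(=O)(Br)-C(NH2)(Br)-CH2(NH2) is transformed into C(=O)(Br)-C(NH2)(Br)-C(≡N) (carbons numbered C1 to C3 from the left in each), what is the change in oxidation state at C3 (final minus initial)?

Before: C3 has 1 bond to C, 2 bonds to H, 1 bond to N → oxidation state -1.
After: C3 has 1 bond to C, 3 bonds to N → oxidation state +3.
Δ = +3 − (-1) = +4, so this is an oxidation at C3.

+4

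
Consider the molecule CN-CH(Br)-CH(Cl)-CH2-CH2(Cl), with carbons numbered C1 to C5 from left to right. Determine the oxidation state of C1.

C1 has one bond to C (0), a triple bond to N (3×+1 = +3).
Oxidation state = 0 + 3 = +3.

+3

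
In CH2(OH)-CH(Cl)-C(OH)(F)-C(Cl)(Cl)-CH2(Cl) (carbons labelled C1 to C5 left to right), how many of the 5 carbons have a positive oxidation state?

2

Tallying each carbon's bonds:
C1: 1C, 2H, 1O → 0 − 2 + 1 = -1
C2: 2C, 1H, 1Cl → 0 − 1 + 1 = 0
C3: 2C, 1O, 1F → 0 + 1 + 1 = +2
C4: 2C, 2Cl → 0 + 2 = +2
C5: 1C, 2H, 1Cl → 0 − 2 + 1 = -1
2 carbons (C3, C4) meet the condition.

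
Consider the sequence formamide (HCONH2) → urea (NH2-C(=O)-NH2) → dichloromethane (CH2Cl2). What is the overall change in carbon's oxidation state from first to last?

Carbon oxidation states along the series — formamide: +2, urea: +4, dichloromethane: 0.
Net change = 0 − (+2) = -2.

-2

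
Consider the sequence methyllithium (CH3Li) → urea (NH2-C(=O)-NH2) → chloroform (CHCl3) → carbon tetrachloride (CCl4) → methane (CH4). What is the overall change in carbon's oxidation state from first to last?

Carbon oxidation states along the series — methyllithium: -4, urea: +4, chloroform: +2, carbon tetrachloride: +4, methane: -4.
Net change = -4 − (-4) = 0.

0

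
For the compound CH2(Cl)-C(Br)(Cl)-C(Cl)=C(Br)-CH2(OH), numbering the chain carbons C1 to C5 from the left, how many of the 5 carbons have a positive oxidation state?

Tallying each carbon's bonds:
C1: 1C, 2H, 1Cl → 0 − 2 + 1 = -1
C2: 2C, 1Cl, 1Br → 0 + 1 + 1 = +2
C3: 3C, 1Cl → 0 + 1 = +1
C4: 3C, 1Br → 0 + 1 = +1
C5: 1C, 2H, 1O → 0 − 2 + 1 = -1
3 carbons (C2, C3, C4) meet the condition.

3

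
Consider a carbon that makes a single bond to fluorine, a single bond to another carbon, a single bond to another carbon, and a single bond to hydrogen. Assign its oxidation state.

0

The carbon has one bond to C (0), one bond to C (0), one bond to H (-1), one bond to F (+1).
Oxidation state = 0 + 0 − 1 + 1 = 0.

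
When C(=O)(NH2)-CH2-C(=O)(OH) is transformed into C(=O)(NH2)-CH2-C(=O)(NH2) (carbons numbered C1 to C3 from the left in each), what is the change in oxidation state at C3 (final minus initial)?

Before: C3 has 1 bond to C, 3 bonds to O → oxidation state +3.
After: C3 has 1 bond to C, 2 bonds to O, 1 bond to N → oxidation state +3.
Δ = +3 − (+3) = 0, so no net redox change at C3.

0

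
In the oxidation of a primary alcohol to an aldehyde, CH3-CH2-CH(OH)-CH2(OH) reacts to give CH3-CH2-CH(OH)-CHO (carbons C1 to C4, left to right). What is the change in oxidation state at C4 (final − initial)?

+2

Before: C4 has 1 bond to C, 2 bonds to H, 1 bond to O → oxidation state -1.
After: C4 has 1 bond to C, 1 bond to H, 2 bonds to O → oxidation state +1.
Δ = +1 − (-1) = +2, so this is an oxidation at C4.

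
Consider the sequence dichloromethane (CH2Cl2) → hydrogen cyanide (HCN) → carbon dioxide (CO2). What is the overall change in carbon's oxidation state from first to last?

Carbon oxidation states along the series — dichloromethane: 0, hydrogen cyanide: +2, carbon dioxide: +4.
Net change = +4 − (0) = +4.

+4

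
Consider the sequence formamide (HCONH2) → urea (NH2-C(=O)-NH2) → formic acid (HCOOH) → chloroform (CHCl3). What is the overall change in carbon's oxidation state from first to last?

Carbon oxidation states along the series — formamide: +2, urea: +4, formic acid: +2, chloroform: +2.
Net change = +2 − (+2) = 0.

0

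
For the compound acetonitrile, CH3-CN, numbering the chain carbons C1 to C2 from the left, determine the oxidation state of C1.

-3

Assign +1 per bond to O/N/halogen, −1 per bond to H or an electropositive element, and 0 per bond to carbon.
C1 has one bond to H (-1), one bond to H (-1), one bond to H (-1), one bond to C (0).
Oxidation state = -1 − 1 − 1 + 0 = -3.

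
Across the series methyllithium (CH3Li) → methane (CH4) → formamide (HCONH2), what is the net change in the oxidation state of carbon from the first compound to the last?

+6

Carbon oxidation states along the series — methyllithium: -4, methane: -4, formamide: +2.
Net change = +2 − (-4) = +6.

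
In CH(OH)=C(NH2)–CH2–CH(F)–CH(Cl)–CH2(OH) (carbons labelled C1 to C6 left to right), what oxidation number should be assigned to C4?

Bonds to more-electronegative neighbours contribute +1 each, bonds to H or metals contribute −1 each, and C–C bonds contribute 0.
C4 has one bond to C (0), one bond to C (0), one bond to F (+1), one bond to H (-1).
Oxidation state = 0 + 0 + 1 − 1 = 0.

0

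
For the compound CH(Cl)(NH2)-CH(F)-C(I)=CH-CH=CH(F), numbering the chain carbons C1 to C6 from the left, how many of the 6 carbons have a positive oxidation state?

2

Tallying each carbon's bonds:
C1: 1C, 1H, 1N, 1Cl → 0 − 1 + 1 + 1 = +1
C2: 2C, 1H, 1F → 0 − 1 + 1 = 0
C3: 3C, 1I → 0 + 1 = +1
C4: 3C, 1H → 0 − 1 = -1
C5: 3C, 1H → 0 − 1 = -1
C6: 2C, 1H, 1F → 0 − 1 + 1 = 0
2 carbons (C1, C3) meet the condition.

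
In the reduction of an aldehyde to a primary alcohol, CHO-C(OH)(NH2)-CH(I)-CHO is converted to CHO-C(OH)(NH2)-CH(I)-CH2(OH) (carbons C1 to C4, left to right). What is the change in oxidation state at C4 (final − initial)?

-2

Before: C4 has 1 bond to C, 1 bond to H, 2 bonds to O → oxidation state +1.
After: C4 has 1 bond to C, 2 bonds to H, 1 bond to O → oxidation state -1.
Δ = -1 − (+1) = -2, so this is a reduction at C4.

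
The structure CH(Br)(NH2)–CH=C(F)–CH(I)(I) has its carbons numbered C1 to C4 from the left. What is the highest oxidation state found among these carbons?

Tallying each carbon's bonds:
C1: 1C, 1H, 1N, 1Br → 0 − 1 + 1 + 1 = +1
C2: 3C, 1H → 0 − 1 = -1
C3: 3C, 1F → 0 + 1 = +1
C4: 1C, 1H, 2I → 0 − 1 + 2 = +1
The highest value is +1.

+1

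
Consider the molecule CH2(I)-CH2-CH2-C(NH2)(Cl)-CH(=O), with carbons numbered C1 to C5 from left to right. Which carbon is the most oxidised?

C4

Each bond to a more electronegative atom (O, N, halogen) counts +1, each bond to a less electronegative atom (H, metal, B, Si) counts −1, and each C–C bond counts 0. Tallying each carbon:
C1: 1C, 2H, 1I → 0 − 2 + 1 = -1
C2: 2C, 2H → 0 − 2 = -2
C3: 2C, 2H → 0 − 2 = -2
C4: 2C, 1N, 1Cl → 0 + 1 + 1 = +2
C5: 1C, 1H, 2O → 0 − 1 + 2 = +1
The most oxidised carbon is C4 at +2.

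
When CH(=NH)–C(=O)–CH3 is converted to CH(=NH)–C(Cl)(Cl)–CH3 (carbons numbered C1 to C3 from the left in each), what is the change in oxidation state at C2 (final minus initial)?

Before: C2 has 2 bonds to C, 2 bonds to O → oxidation state +2.
After: C2 has 2 bonds to C, 2 bonds to Cl → oxidation state +2.
Δ = +2 − (+2) = 0, so no net redox change at C2.

0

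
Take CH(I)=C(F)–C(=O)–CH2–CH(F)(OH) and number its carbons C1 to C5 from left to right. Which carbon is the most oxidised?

Tallying each carbon's bonds:
C1: 2C, 1H, 1I → 0 − 1 + 1 = 0
C2: 3C, 1F → 0 + 1 = +1
C3: 2C, 2O → 0 + 2 = +2
C4: 2C, 2H → 0 − 2 = -2
C5: 1C, 1H, 1O, 1F → 0 − 1 + 1 + 1 = +1
The most oxidised carbon is C3 at +2.

C3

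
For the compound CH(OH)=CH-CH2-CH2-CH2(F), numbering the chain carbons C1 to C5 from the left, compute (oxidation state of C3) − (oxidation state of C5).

C3: 2C, 2H → 0 − 2 = -2
C5: 1C, 2H, 1F → 0 − 2 + 1 = -1
Difference: -2 − (-1) = -1.

-1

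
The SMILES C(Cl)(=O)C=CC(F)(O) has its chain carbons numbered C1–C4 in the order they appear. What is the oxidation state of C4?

+1

C4 has one bond to C (0), one bond to F (+1), one bond to H (-1), one bond to O (+1).
Oxidation state = 0 + 1 − 1 + 1 = +1.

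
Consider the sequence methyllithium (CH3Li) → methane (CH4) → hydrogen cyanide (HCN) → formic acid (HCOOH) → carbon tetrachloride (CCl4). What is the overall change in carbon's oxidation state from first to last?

+8

Carbon oxidation states along the series — methyllithium: -4, methane: -4, hydrogen cyanide: +2, formic acid: +2, carbon tetrachloride: +4.
Net change = +4 − (-4) = +8.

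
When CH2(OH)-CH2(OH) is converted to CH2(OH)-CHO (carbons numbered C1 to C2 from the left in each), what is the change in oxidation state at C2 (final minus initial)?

Before: C2 has 1 bond to C, 2 bonds to H, 1 bond to O → oxidation state -1.
After: C2 has 1 bond to C, 1 bond to H, 2 bonds to O → oxidation state +1.
Δ = +1 − (-1) = +2, so this is an oxidation at C2.

+2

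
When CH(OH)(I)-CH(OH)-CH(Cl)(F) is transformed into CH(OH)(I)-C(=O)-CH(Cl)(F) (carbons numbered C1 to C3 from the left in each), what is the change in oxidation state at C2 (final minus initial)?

+2

Before: C2 has 2 bonds to C, 1 bond to H, 1 bond to O → oxidation state 0.
After: C2 has 2 bonds to C, 2 bonds to O → oxidation state +2.
Δ = +2 − (0) = +2, so this is an oxidation at C2.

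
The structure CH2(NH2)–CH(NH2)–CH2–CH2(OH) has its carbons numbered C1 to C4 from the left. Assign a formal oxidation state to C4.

C4 has one bond to C (0), one bond to O (+1), one bond to H (-1), one bond to H (-1).
Oxidation state = 0 + 1 − 1 − 1 = -1.

-1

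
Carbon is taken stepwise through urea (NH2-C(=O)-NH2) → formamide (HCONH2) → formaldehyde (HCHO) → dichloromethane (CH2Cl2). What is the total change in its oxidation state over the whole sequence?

Carbon oxidation states along the series — urea: +4, formamide: +2, formaldehyde: 0, dichloromethane: 0.
Net change = 0 − (+4) = -4.

-4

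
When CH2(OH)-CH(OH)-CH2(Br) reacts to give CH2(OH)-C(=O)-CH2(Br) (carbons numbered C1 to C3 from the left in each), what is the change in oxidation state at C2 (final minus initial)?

+2

Before: C2 has 2 bonds to C, 1 bond to H, 1 bond to O → oxidation state 0.
After: C2 has 2 bonds to C, 2 bonds to O → oxidation state +2.
Δ = +2 − (0) = +2, so this is an oxidation at C2.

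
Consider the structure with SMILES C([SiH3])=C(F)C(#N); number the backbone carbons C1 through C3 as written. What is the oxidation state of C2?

+1

C2 has a double bond to C (2×0 = 0), one bond to C (0), one bond to F (+1).
Oxidation state = 0 + 0 + 1 = +1.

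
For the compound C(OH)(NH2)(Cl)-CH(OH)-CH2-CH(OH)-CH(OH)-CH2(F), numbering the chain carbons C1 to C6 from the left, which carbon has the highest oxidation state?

Each bond to a more electronegative atom (O, N, halogen) counts +1, each bond to a less electronegative atom (H, metal, B, Si) counts −1, and each C–C bond counts 0. Tallying each carbon:
C1: 1C, 1O, 1N, 1Cl → 0 + 1 + 1 + 1 = +3
C2: 2C, 1H, 1O → 0 − 1 + 1 = 0
C3: 2C, 2H → 0 − 2 = -2
C4: 2C, 1H, 1O → 0 − 1 + 1 = 0
C5: 2C, 1H, 1O → 0 − 1 + 1 = 0
C6: 1C, 2H, 1F → 0 − 2 + 1 = -1
The most oxidised carbon is C1 at +3.

C1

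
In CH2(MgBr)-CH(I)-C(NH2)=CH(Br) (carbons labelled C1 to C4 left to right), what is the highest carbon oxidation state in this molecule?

+1

Tallying each carbon's bonds:
C1: 1C, 2H, 1Mg → 0 − 2 − 1 = -3
C2: 2C, 1H, 1I → 0 − 1 + 1 = 0
C3: 3C, 1N → 0 + 1 = +1
C4: 2C, 1H, 1Br → 0 − 1 + 1 = 0
The highest value is +1.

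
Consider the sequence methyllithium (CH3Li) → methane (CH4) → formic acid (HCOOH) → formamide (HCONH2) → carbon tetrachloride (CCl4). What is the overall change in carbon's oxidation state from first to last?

+8

Carbon oxidation states along the series — methyllithium: -4, methane: -4, formic acid: +2, formamide: +2, carbon tetrachloride: +4.
Net change = +4 − (-4) = +8.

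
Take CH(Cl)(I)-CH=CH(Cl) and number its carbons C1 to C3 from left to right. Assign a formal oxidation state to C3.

Assign +1 per bond to O/N/halogen, −1 per bond to H or an electropositive element, and 0 per bond to carbon.
C3 has a double bond to C (2×0 = 0), one bond to Cl (+1), one bond to H (-1).
Oxidation state = 0 + 1 − 1 = 0.

0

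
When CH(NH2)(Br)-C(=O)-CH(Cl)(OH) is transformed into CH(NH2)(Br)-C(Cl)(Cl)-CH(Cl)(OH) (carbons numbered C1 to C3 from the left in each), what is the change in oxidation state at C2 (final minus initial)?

Before: C2 has 2 bonds to C, 2 bonds to O → oxidation state +2.
After: C2 has 2 bonds to C, 2 bonds to Cl → oxidation state +2.
Δ = +2 − (+2) = 0, so no net redox change at C2.

0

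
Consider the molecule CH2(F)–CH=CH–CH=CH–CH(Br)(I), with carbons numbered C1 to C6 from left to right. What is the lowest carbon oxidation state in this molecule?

-1

Tallying each carbon's bonds:
C1: 1C, 2H, 1F → 0 − 2 + 1 = -1
C2: 3C, 1H → 0 − 1 = -1
C3: 3C, 1H → 0 − 1 = -1
C4: 3C, 1H → 0 − 1 = -1
C5: 3C, 1H → 0 − 1 = -1
C6: 1C, 1H, 1Br, 1I → 0 − 1 + 1 + 1 = +1
The lowest value is -1.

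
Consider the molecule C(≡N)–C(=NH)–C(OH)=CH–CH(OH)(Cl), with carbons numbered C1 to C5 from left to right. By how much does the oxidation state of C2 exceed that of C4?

C2: 2C, 2N → 0 + 2 = +2
C4: 3C, 1H → 0 − 1 = -1
Difference: +2 − (-1) = +3.

+3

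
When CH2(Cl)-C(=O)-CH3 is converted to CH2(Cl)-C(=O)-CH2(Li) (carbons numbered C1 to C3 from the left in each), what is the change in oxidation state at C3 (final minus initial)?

0

Before: C3 has 1 bond to C, 3 bonds to H → oxidation state -3.
After: C3 has 1 bond to C, 2 bonds to H, 1 bond to Li → oxidation state -3.
Δ = -3 − (-3) = 0, so no net redox change at C3.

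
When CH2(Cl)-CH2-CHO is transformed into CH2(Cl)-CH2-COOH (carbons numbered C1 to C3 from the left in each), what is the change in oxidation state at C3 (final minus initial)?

Before: C3 has 1 bond to C, 1 bond to H, 2 bonds to O → oxidation state +1.
After: C3 has 1 bond to C, 3 bonds to O → oxidation state +3.
Δ = +3 − (+1) = +2, so this is an oxidation at C3.

+2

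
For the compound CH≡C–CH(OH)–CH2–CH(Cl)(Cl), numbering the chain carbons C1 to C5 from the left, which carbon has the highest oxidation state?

Each bond to a more electronegative atom (O, N, halogen) counts +1, each bond to a less electronegative atom (H, metal, B, Si) counts −1, and each C–C bond counts 0. Tallying each carbon:
C1: 3C, 1H → 0 − 1 = -1
C2: 4C → 0 = 0
C3: 2C, 1H, 1O → 0 − 1 + 1 = 0
C4: 2C, 2H → 0 − 2 = -2
C5: 1C, 1H, 2Cl → 0 − 1 + 2 = +1
The most oxidised carbon is C5 at +1.

C5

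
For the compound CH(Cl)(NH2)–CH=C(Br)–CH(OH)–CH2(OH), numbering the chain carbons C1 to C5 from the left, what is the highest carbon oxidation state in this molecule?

Tallying each carbon's bonds:
C1: 1C, 1H, 1N, 1Cl → 0 − 1 + 1 + 1 = +1
C2: 3C, 1H → 0 − 1 = -1
C3: 3C, 1Br → 0 + 1 = +1
C4: 2C, 1H, 1O → 0 − 1 + 1 = 0
C5: 1C, 2H, 1O → 0 − 2 + 1 = -1
The highest value is +1.

+1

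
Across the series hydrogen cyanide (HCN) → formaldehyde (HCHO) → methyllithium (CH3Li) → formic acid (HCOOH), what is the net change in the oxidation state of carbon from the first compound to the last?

Carbon oxidation states along the series — hydrogen cyanide: +2, formaldehyde: 0, methyllithium: -4, formic acid: +2.
Net change = +2 − (+2) = 0.

0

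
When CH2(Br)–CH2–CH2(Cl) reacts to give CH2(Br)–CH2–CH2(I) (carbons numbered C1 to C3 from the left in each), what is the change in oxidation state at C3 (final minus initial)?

0

Before: C3 has 1 bond to C, 2 bonds to H, 1 bond to Cl → oxidation state -1.
After: C3 has 1 bond to C, 2 bonds to H, 1 bond to I → oxidation state -1.
Δ = -1 − (-1) = 0, so no net redox change at C3.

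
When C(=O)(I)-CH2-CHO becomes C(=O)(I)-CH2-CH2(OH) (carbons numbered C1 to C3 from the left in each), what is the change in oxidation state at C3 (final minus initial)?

Before: C3 has 1 bond to C, 1 bond to H, 2 bonds to O → oxidation state +1.
After: C3 has 1 bond to C, 2 bonds to H, 1 bond to O → oxidation state -1.
Δ = -1 − (+1) = -2, so this is a reduction at C3.

-2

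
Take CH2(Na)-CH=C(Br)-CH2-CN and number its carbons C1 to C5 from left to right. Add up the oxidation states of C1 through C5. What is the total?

Assign +1 per bond to O/N/halogen, −1 per bond to H or an electropositive element, and 0 per bond to carbon. Tallying each carbon:
C1: 1C, 2H, 1Na → 0 − 2 − 1 = -3
C2: 3C, 1H → 0 − 1 = -1
C3: 3C, 1Br → 0 + 1 = +1
C4: 2C, 2H → 0 − 2 = -2
C5: 1C, 3N → 0 + 3 = +3
Sum = -3 − 1 + 1 − 2 + 3 = -2.

-2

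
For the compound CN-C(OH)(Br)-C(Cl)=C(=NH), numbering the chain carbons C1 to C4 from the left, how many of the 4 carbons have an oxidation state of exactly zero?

Each bond to a more electronegative atom (O, N, halogen) counts +1, each bond to a less electronegative atom (H, metal, B, Si) counts −1, and each C–C bond counts 0. Tallying each carbon:
C1: 1C, 3N → 0 + 3 = +3
C2: 2C, 1O, 1Br → 0 + 1 + 1 = +2
C3: 3C, 1Cl → 0 + 1 = +1
C4: 2C, 2N → 0 + 2 = +2
0 carbons meet the condition.

0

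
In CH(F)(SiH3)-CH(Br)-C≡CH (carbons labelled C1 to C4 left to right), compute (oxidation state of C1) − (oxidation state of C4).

0

C1: 1C, 1H, 1F, 1Si → 0 − 1 + 1 − 1 = -1
C4: 3C, 1H → 0 − 1 = -1
Difference: -1 − (-1) = 0.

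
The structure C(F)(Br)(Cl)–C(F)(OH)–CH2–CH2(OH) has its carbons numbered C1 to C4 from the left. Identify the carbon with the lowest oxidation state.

C3

Tallying each carbon's bonds:
C1: 1C, 1F, 1Cl, 1Br → 0 + 1 + 1 + 1 = +3
C2: 2C, 1O, 1F → 0 + 1 + 1 = +2
C3: 2C, 2H → 0 − 2 = -2
C4: 1C, 2H, 1O → 0 − 2 + 1 = -1
The most reduced carbon is C3 at -2.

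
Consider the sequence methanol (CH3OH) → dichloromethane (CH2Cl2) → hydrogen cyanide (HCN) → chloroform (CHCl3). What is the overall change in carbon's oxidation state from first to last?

+4

Carbon oxidation states along the series — methanol: -2, dichloromethane: 0, hydrogen cyanide: +2, chloroform: +2.
Net change = +2 − (-2) = +4.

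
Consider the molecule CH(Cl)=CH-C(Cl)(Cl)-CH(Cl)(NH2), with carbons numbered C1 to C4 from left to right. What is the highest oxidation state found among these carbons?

+2

Tallying each carbon's bonds:
C1: 2C, 1H, 1Cl → 0 − 1 + 1 = 0
C2: 3C, 1H → 0 − 1 = -1
C3: 2C, 2Cl → 0 + 2 = +2
C4: 1C, 1H, 1N, 1Cl → 0 − 1 + 1 + 1 = +1
The highest value is +2.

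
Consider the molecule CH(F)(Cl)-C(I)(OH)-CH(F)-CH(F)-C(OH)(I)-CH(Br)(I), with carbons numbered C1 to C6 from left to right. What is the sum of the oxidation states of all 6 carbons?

+6

Count +1 for every bond to an atom more electronegative than carbon and −1 for every bond to one less electronegative; C–C bonds are 0. Tallying each carbon:
C1: 1C, 1H, 1F, 1Cl → 0 − 1 + 1 + 1 = +1
C2: 2C, 1O, 1I → 0 + 1 + 1 = +2
C3: 2C, 1H, 1F → 0 − 1 + 1 = 0
C4: 2C, 1H, 1F → 0 − 1 + 1 = 0
C5: 2C, 1O, 1I → 0 + 1 + 1 = +2
C6: 1C, 1H, 1Br, 1I → 0 − 1 + 1 + 1 = +1
Sum = +1 + 2 + 0 + 0 + 2 + 1 = +6.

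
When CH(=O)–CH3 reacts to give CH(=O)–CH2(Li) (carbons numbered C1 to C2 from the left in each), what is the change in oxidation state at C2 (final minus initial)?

0

Before: C2 has 1 bond to C, 3 bonds to H → oxidation state -3.
After: C2 has 1 bond to C, 2 bonds to H, 1 bond to Li → oxidation state -3.
Δ = -3 − (-3) = 0, so no net redox change at C2.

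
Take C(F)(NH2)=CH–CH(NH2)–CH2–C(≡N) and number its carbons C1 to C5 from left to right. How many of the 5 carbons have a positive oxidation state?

Tallying each carbon's bonds:
C1: 2C, 1N, 1F → 0 + 1 + 1 = +2
C2: 3C, 1H → 0 − 1 = -1
C3: 2C, 1H, 1N → 0 − 1 + 1 = 0
C4: 2C, 2H → 0 − 2 = -2
C5: 1C, 3N → 0 + 3 = +3
2 carbons (C1, C5) meet the condition.

2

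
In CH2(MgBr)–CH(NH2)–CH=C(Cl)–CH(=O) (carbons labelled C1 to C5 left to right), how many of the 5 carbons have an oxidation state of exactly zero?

Bonds to more-electronegative neighbours contribute +1 each, bonds to H or metals contribute −1 each, and C–C bonds contribute 0. Tallying each carbon:
C1: 1C, 2H, 1Mg → 0 − 2 − 1 = -3
C2: 2C, 1H, 1N → 0 − 1 + 1 = 0
C3: 3C, 1H → 0 − 1 = -1
C4: 3C, 1Cl → 0 + 1 = +1
C5: 1C, 1H, 2O → 0 − 1 + 2 = +1
1 carbon (C2) meets the condition.

1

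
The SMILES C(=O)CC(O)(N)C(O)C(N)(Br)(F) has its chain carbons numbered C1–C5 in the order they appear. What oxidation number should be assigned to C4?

0

C4 has one bond to C (0), one bond to C (0), one bond to O (+1), one bond to H (-1).
Oxidation state = 0 + 0 + 1 − 1 = 0.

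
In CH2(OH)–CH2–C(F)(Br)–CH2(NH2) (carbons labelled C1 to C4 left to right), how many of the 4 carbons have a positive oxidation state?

1

Tallying each carbon's bonds:
C1: 1C, 2H, 1O → 0 − 2 + 1 = -1
C2: 2C, 2H → 0 − 2 = -2
C3: 2C, 1F, 1Br → 0 + 1 + 1 = +2
C4: 1C, 2H, 1N → 0 − 2 + 1 = -1
1 carbon (C3) meets the condition.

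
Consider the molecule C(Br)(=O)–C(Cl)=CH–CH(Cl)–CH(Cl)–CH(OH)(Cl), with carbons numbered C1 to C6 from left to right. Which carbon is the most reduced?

Count +1 for every bond to an atom more electronegative than carbon and −1 for every bond to one less electronegative; C–C bonds are 0. Tallying each carbon:
C1: 1C, 2O, 1Br → 0 + 2 + 1 = +3
C2: 3C, 1Cl → 0 + 1 = +1
C3: 3C, 1H → 0 − 1 = -1
C4: 2C, 1H, 1Cl → 0 − 1 + 1 = 0
C5: 2C, 1H, 1Cl → 0 − 1 + 1 = 0
C6: 1C, 1H, 1O, 1Cl → 0 − 1 + 1 + 1 = +1
The most reduced carbon is C3 at -1.

C3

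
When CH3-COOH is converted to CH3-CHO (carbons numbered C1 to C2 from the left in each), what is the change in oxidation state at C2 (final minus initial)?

-2

Before: C2 has 1 bond to C, 3 bonds to O → oxidation state +3.
After: C2 has 1 bond to C, 1 bond to H, 2 bonds to O → oxidation state +1.
Δ = +1 − (+3) = -2, so this is a reduction at C2.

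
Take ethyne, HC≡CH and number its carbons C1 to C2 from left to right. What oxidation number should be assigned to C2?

Bonds to more-electronegative neighbours contribute +1 each, bonds to H or metals contribute −1 each, and C–C bonds contribute 0.
C2 has one bond to H (-1), a triple bond to C (3×0 = 0).
Oxidation state = -1 + 0 = -1.

-1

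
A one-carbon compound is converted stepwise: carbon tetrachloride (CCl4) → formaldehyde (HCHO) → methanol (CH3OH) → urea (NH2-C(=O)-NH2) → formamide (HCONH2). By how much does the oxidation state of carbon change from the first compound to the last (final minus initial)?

Carbon oxidation states along the series — carbon tetrachloride: +4, formaldehyde: 0, methanol: -2, urea: +4, formamide: +2.
Net change = +2 − (+4) = -2.

-2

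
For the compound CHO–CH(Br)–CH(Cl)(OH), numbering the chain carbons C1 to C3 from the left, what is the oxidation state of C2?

0

Assign +1 per bond to O/N/halogen, −1 per bond to H or an electropositive element, and 0 per bond to carbon.
C2 has one bond to C (0), one bond to C (0), one bond to H (-1), one bond to Br (+1).
Oxidation state = 0 + 0 − 1 + 1 = 0.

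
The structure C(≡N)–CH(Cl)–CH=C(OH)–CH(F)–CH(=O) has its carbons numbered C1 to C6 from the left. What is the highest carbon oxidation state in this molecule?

+3

Tallying each carbon's bonds:
C1: 1C, 3N → 0 + 3 = +3
C2: 2C, 1H, 1Cl → 0 − 1 + 1 = 0
C3: 3C, 1H → 0 − 1 = -1
C4: 3C, 1O → 0 + 1 = +1
C5: 2C, 1H, 1F → 0 − 1 + 1 = 0
C6: 1C, 1H, 2O → 0 − 1 + 2 = +1
The highest value is +3.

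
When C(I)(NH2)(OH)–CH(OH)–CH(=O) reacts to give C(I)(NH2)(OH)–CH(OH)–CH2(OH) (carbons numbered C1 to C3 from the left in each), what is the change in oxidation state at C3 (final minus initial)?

-2

Before: C3 has 1 bond to C, 1 bond to H, 2 bonds to O → oxidation state +1.
After: C3 has 1 bond to C, 2 bonds to H, 1 bond to O → oxidation state -1.
Δ = -1 − (+1) = -2, so this is a reduction at C3.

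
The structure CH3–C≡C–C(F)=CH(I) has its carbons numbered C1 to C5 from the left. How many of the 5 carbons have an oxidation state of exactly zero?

3

Bonds to more-electronegative neighbours contribute +1 each, bonds to H or metals contribute −1 each, and C–C bonds contribute 0. Tallying each carbon:
C1: 1C, 3H → 0 − 3 = -3
C2: 4C → 0 = 0
C3: 4C → 0 = 0
C4: 3C, 1F → 0 + 1 = +1
C5: 2C, 1H, 1I → 0 − 1 + 1 = 0
3 carbons (C2, C3, C5) meet the condition.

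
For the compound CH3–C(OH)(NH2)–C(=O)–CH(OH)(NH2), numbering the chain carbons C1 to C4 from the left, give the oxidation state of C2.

C2 has one bond to C (0), one bond to C (0), one bond to O (+1), one bond to N (+1).
Oxidation state = 0 + 0 + 1 + 1 = +2.

+2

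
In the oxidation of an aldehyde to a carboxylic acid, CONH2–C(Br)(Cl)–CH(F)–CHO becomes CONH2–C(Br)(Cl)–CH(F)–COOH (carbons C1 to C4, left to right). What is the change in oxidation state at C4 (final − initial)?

Before: C4 has 1 bond to C, 1 bond to H, 2 bonds to O → oxidation state +1.
After: C4 has 1 bond to C, 3 bonds to O → oxidation state +3.
Δ = +3 − (+1) = +2, so this is an oxidation at C4.

+2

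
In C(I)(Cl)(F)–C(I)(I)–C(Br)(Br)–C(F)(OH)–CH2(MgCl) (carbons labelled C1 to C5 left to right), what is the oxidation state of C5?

Bonds to more-electronegative neighbours contribute +1 each, bonds to H or metals contribute −1 each, and C–C bonds contribute 0.
C5 has one bond to C (0), one bond to H (-1), one bond to Mg (-1), one bond to H (-1).
Oxidation state = 0 − 1 − 1 − 1 = -3.

-3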